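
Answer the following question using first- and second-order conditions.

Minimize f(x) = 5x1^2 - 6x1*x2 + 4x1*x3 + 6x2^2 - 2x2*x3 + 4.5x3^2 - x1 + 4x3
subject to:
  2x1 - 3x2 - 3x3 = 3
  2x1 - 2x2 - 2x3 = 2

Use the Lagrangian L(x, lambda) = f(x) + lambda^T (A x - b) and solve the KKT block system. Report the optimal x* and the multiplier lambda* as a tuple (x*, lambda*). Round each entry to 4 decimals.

Form the Lagrangian:
  L(x, lambda) = (1/2) x^T Q x + c^T x + lambda^T (A x - b)
Stationarity (grad_x L = 0): Q x + c + A^T lambda = 0.
Primal feasibility: A x = b.

This gives the KKT block system:
  [ Q   A^T ] [ x     ]   [-c ]
  [ A    0  ] [ lambda ] = [ b ]

Solving the linear system:
  x*      = (0, -0.28, -0.72)
  lambda* = (-4.12, 5.22)
  f(x*)   = -0.48

x* = (0, -0.28, -0.72), lambda* = (-4.12, 5.22)


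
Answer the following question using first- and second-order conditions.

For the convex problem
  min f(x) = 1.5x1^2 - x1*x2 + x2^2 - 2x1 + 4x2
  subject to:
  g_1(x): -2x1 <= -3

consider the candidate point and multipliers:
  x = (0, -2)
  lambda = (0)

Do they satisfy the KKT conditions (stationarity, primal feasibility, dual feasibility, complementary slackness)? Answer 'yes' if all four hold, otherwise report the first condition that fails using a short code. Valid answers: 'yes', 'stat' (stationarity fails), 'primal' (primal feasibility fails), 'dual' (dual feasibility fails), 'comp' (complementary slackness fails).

Gradient of f: grad f(x) = Q x + c = (0, 0)
Constraint values g_i(x) = a_i^T x - b_i:
  g_1((0, -2)) = 3
Stationarity residual: grad f(x) + sum_i lambda_i a_i = (0, 0)
  -> stationarity OK
Primal feasibility (all g_i <= 0): FAILS
Dual feasibility (all lambda_i >= 0): OK
Complementary slackness (lambda_i * g_i(x) = 0 for all i): OK

Verdict: the first failing condition is primal_feasibility -> primal.

primal


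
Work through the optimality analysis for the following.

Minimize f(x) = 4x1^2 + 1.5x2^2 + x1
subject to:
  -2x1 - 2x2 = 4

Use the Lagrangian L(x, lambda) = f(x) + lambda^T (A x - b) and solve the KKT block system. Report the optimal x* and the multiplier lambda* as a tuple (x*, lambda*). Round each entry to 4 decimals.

Form the Lagrangian:
  L(x, lambda) = (1/2) x^T Q x + c^T x + lambda^T (A x - b)
Stationarity (grad_x L = 0): Q x + c + A^T lambda = 0.
Primal feasibility: A x = b.

This gives the KKT block system:
  [ Q   A^T ] [ x     ]   [-c ]
  [ A    0  ] [ lambda ] = [ b ]

Solving the linear system:
  x*      = (-0.6364, -1.3636)
  lambda* = (-2.0455)
  f(x*)   = 3.7727

x* = (-0.6364, -1.3636), lambda* = (-2.0455)


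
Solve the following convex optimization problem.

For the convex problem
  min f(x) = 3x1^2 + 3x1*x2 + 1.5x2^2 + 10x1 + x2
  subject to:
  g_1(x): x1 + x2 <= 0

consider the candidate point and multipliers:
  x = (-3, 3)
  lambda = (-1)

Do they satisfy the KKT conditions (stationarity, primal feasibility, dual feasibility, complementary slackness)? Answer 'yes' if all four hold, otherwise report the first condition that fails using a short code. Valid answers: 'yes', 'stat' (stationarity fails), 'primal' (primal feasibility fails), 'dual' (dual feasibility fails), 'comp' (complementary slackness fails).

Gradient of f: grad f(x) = Q x + c = (1, 1)
Constraint values g_i(x) = a_i^T x - b_i:
  g_1((-3, 3)) = 0
Stationarity residual: grad f(x) + sum_i lambda_i a_i = (0, 0)
  -> stationarity OK
Primal feasibility (all g_i <= 0): OK
Dual feasibility (all lambda_i >= 0): FAILS
Complementary slackness (lambda_i * g_i(x) = 0 for all i): OK

Verdict: the first failing condition is dual_feasibility -> dual.

dual


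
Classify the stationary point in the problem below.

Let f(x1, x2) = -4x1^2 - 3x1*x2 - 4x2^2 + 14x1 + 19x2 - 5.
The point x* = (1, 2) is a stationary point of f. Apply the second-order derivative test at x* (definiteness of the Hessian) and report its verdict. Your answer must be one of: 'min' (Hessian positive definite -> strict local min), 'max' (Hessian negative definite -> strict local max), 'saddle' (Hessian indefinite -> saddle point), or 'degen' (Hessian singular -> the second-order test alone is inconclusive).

Compute the Hessian H = grad^2 f:
  H = [[-8, -3], [-3, -8]]
Verify stationarity: grad f(x*) = H x* + g = (0, 0).
Eigenvalues of H: -11, -5.
Both eigenvalues < 0, so H is negative definite -> x* is a strict local max.

max


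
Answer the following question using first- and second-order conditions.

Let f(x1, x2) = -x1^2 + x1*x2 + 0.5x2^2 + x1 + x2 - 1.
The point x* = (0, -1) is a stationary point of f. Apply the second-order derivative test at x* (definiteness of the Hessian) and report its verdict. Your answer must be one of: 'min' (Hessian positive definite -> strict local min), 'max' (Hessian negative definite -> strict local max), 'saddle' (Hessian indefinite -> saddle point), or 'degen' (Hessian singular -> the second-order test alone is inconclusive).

Compute the Hessian H = grad^2 f:
  H = [[-2, 1], [1, 1]]
Verify stationarity: grad f(x*) = H x* + g = (0, 0).
Eigenvalues of H: -2.3028, 1.3028.
Eigenvalues have mixed signs, so H is indefinite -> x* is a saddle point.

saddle


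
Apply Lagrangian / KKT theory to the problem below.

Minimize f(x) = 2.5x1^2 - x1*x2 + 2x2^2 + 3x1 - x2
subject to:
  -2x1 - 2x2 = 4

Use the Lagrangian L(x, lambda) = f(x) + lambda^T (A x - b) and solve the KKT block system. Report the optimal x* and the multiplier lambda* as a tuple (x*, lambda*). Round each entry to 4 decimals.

Form the Lagrangian:
  L(x, lambda) = (1/2) x^T Q x + c^T x + lambda^T (A x - b)
Stationarity (grad_x L = 0): Q x + c + A^T lambda = 0.
Primal feasibility: A x = b.

This gives the KKT block system:
  [ Q   A^T ] [ x     ]   [-c ]
  [ A    0  ] [ lambda ] = [ b ]

Solving the linear system:
  x*      = (-1.2727, -0.7273)
  lambda* = (-1.3182)
  f(x*)   = 1.0909

x* = (-1.2727, -0.7273), lambda* = (-1.3182)


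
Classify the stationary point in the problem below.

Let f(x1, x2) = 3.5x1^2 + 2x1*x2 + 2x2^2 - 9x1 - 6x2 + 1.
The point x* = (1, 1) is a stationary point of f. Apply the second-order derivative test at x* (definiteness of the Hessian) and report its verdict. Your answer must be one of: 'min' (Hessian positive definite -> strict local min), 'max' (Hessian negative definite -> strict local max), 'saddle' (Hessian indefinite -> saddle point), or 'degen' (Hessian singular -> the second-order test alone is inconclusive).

Compute the Hessian H = grad^2 f:
  H = [[7, 2], [2, 4]]
Verify stationarity: grad f(x*) = H x* + g = (0, 0).
Eigenvalues of H: 3, 8.
Both eigenvalues > 0, so H is positive definite -> x* is a strict local min.

min


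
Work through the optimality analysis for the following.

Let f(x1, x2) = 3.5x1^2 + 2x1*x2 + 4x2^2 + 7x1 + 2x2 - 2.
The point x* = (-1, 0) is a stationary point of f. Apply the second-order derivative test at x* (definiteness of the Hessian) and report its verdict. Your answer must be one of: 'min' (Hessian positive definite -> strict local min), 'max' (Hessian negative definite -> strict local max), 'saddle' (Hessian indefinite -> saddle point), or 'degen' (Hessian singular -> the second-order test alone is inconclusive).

Compute the Hessian H = grad^2 f:
  H = [[7, 2], [2, 8]]
Verify stationarity: grad f(x*) = H x* + g = (0, 0).
Eigenvalues of H: 5.4384, 9.5616.
Both eigenvalues > 0, so H is positive definite -> x* is a strict local min.

min


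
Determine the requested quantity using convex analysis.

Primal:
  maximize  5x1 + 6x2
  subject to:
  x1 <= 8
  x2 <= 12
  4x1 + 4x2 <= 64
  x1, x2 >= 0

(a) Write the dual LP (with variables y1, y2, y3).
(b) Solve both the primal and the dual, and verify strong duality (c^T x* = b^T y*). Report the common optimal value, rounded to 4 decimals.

The standard primal-dual pair for 'max c^T x s.t. A x <= b, x >= 0' is:
  Dual:  min b^T y  s.t.  A^T y >= c,  y >= 0.

So the dual LP is:
  minimize  8y1 + 12y2 + 64y3
  subject to:
    y1 + 4y3 >= 5
    y2 + 4y3 >= 6
    y1, y2, y3 >= 0

Solving the primal: x* = (4, 12).
  primal value c^T x* = 92.
Solving the dual: y* = (0, 1, 1.25).
  dual value b^T y* = 92.
Strong duality: c^T x* = b^T y*. Confirmed.

92


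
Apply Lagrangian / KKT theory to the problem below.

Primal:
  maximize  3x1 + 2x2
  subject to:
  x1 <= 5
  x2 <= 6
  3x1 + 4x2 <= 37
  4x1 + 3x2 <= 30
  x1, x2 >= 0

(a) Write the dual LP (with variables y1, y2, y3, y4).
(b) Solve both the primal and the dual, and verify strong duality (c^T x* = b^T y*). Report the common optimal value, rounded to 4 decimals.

The standard primal-dual pair for 'max c^T x s.t. A x <= b, x >= 0' is:
  Dual:  min b^T y  s.t.  A^T y >= c,  y >= 0.

So the dual LP is:
  minimize  5y1 + 6y2 + 37y3 + 30y4
  subject to:
    y1 + 3y3 + 4y4 >= 3
    y2 + 4y3 + 3y4 >= 2
    y1, y2, y3, y4 >= 0

Solving the primal: x* = (5, 3.3333).
  primal value c^T x* = 21.6667.
Solving the dual: y* = (0.3333, 0, 0, 0.6667).
  dual value b^T y* = 21.6667.
Strong duality: c^T x* = b^T y*. Confirmed.

21.6667


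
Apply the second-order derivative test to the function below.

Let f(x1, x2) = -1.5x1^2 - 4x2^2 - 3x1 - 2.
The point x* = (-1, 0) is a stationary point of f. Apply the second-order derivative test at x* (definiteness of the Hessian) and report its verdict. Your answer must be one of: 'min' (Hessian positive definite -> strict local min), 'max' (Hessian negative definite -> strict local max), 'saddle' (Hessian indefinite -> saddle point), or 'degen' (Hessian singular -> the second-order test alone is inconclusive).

Compute the Hessian H = grad^2 f:
  H = [[-3, 0], [0, -8]]
Verify stationarity: grad f(x*) = H x* + g = (0, 0).
Eigenvalues of H: -8, -3.
Both eigenvalues < 0, so H is negative definite -> x* is a strict local max.

max


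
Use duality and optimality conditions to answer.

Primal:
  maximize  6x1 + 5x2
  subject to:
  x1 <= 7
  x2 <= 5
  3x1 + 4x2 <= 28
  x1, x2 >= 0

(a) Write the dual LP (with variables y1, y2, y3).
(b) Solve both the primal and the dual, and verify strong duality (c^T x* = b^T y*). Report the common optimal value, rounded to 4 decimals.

The standard primal-dual pair for 'max c^T x s.t. A x <= b, x >= 0' is:
  Dual:  min b^T y  s.t.  A^T y >= c,  y >= 0.

So the dual LP is:
  minimize  7y1 + 5y2 + 28y3
  subject to:
    y1 + 3y3 >= 6
    y2 + 4y3 >= 5
    y1, y2, y3 >= 0

Solving the primal: x* = (7, 1.75).
  primal value c^T x* = 50.75.
Solving the dual: y* = (2.25, 0, 1.25).
  dual value b^T y* = 50.75.
Strong duality: c^T x* = b^T y*. Confirmed.

50.75


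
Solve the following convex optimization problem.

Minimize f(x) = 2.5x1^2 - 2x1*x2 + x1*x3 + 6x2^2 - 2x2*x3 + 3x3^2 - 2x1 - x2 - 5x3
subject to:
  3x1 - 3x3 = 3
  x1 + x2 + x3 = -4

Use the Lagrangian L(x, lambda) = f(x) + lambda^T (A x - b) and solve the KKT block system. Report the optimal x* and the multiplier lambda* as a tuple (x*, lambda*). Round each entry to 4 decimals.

Form the Lagrangian:
  L(x, lambda) = (1/2) x^T Q x + c^T x + lambda^T (A x - b)
Stationarity (grad_x L = 0): Q x + c + A^T lambda = 0.
Primal feasibility: A x = b.

This gives the KKT block system:
  [ Q   A^T ] [ x     ]   [-c ]
  [ A    0  ] [ lambda ] = [ b ]

Solving the linear system:
  x*      = (-0.8831, -1.2338, -1.8831)
  lambda* = (-1.4805, 10.2727)
  f(x*)   = 28.974

x* = (-0.8831, -1.2338, -1.8831), lambda* = (-1.4805, 10.2727)


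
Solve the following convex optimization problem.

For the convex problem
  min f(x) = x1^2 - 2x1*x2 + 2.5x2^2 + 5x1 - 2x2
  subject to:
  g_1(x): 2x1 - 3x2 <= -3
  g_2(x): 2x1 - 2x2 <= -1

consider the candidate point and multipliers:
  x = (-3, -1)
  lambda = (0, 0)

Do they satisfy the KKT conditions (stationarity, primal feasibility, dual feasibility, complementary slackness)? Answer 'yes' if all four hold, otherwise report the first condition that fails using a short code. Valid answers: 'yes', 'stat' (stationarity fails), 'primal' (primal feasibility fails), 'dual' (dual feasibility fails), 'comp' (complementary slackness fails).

Gradient of f: grad f(x) = Q x + c = (1, -1)
Constraint values g_i(x) = a_i^T x - b_i:
  g_1((-3, -1)) = 0
  g_2((-3, -1)) = -3
Stationarity residual: grad f(x) + sum_i lambda_i a_i = (1, -1)
  -> stationarity FAILS
Primal feasibility (all g_i <= 0): OK
Dual feasibility (all lambda_i >= 0): OK
Complementary slackness (lambda_i * g_i(x) = 0 for all i): OK

Verdict: the first failing condition is stationarity -> stat.

stat


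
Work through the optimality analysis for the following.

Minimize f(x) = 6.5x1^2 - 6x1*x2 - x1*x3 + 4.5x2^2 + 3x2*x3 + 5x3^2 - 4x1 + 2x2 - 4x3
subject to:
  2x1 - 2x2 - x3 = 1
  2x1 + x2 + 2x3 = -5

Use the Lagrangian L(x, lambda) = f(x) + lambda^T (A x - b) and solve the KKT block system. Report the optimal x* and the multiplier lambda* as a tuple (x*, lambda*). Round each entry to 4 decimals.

Form the Lagrangian:
  L(x, lambda) = (1/2) x^T Q x + c^T x + lambda^T (A x - b)
Stationarity (grad_x L = 0): Q x + c + A^T lambda = 0.
Primal feasibility: A x = b.

This gives the KKT block system:
  [ Q   A^T ] [ x     ]   [-c ]
  [ A    0  ] [ lambda ] = [ b ]

Solving the linear system:
  x*      = (-1.3111, -1.6222, -0.3778)
  lambda* = (-0.1333, 5.6)
  f(x*)   = 15.8222

x* = (-1.3111, -1.6222, -0.3778), lambda* = (-0.1333, 5.6)


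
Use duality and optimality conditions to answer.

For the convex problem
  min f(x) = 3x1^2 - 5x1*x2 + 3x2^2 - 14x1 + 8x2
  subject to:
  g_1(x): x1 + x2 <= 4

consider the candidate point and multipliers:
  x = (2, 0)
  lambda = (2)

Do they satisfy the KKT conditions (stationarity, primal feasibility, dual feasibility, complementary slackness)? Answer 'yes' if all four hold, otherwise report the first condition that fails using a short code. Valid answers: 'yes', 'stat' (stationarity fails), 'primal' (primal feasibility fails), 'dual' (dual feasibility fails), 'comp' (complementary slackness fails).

Gradient of f: grad f(x) = Q x + c = (-2, -2)
Constraint values g_i(x) = a_i^T x - b_i:
  g_1((2, 0)) = -2
Stationarity residual: grad f(x) + sum_i lambda_i a_i = (0, 0)
  -> stationarity OK
Primal feasibility (all g_i <= 0): OK
Dual feasibility (all lambda_i >= 0): OK
Complementary slackness (lambda_i * g_i(x) = 0 for all i): FAILS

Verdict: the first failing condition is complementary_slackness -> comp.

comp


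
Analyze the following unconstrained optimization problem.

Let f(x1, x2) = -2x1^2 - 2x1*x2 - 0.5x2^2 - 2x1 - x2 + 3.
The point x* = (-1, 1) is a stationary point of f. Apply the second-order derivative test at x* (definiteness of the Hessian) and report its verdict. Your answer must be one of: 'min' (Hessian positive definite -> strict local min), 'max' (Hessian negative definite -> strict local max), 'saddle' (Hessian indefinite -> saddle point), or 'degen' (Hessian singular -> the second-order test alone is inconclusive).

Compute the Hessian H = grad^2 f:
  H = [[-4, -2], [-2, -1]]
Verify stationarity: grad f(x*) = H x* + g = (0, 0).
Eigenvalues of H: -5, 0.
H has a zero eigenvalue (singular; negative semidefinite but not definite), so H is neither positive definite, negative definite, nor indefinite. The second-order test alone is inconclusive -> degen.
(Indeed, f is constant along the null direction of H through x*, so x* is not a strict local extremum.)

degen


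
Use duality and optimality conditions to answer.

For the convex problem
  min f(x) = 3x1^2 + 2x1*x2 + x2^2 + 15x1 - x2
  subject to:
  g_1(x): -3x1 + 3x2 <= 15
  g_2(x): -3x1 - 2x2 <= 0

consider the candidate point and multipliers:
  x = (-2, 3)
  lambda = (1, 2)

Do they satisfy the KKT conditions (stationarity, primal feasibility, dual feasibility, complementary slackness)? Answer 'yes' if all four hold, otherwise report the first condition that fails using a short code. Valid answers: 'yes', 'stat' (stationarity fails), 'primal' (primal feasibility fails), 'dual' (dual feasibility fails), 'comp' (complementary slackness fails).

Gradient of f: grad f(x) = Q x + c = (9, 1)
Constraint values g_i(x) = a_i^T x - b_i:
  g_1((-2, 3)) = 0
  g_2((-2, 3)) = 0
Stationarity residual: grad f(x) + sum_i lambda_i a_i = (0, 0)
  -> stationarity OK
Primal feasibility (all g_i <= 0): OK
Dual feasibility (all lambda_i >= 0): OK
Complementary slackness (lambda_i * g_i(x) = 0 for all i): OK

Verdict: yes, KKT holds.

yes


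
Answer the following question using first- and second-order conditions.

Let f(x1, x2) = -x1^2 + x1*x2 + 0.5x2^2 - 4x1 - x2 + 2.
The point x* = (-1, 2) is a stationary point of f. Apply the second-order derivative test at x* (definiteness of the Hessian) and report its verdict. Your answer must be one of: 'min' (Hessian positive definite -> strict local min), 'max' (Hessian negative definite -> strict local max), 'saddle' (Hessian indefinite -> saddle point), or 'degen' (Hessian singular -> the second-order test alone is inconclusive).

Compute the Hessian H = grad^2 f:
  H = [[-2, 1], [1, 1]]
Verify stationarity: grad f(x*) = H x* + g = (0, 0).
Eigenvalues of H: -2.3028, 1.3028.
Eigenvalues have mixed signs, so H is indefinite -> x* is a saddle point.

saddle


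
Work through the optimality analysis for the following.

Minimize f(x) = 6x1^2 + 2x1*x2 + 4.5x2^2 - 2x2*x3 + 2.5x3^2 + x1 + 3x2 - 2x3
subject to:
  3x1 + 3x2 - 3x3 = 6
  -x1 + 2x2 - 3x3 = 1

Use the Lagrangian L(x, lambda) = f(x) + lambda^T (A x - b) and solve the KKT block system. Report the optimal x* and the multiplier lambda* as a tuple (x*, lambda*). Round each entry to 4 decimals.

Form the Lagrangian:
  L(x, lambda) = (1/2) x^T Q x + c^T x + lambda^T (A x - b)
Stationarity (grad_x L = 0): Q x + c + A^T lambda = 0.
Primal feasibility: A x = b.

This gives the KKT block system:
  [ Q   A^T ] [ x     ]   [-c ]
  [ A    0  ] [ lambda ] = [ b ]

Solving the linear system:
  x*      = (1.2117, 0.1533, -0.635)
  lambda* = (-4.4185, 2.5912)
  f(x*)   = 13.4307

x* = (1.2117, 0.1533, -0.635), lambda* = (-4.4185, 2.5912)


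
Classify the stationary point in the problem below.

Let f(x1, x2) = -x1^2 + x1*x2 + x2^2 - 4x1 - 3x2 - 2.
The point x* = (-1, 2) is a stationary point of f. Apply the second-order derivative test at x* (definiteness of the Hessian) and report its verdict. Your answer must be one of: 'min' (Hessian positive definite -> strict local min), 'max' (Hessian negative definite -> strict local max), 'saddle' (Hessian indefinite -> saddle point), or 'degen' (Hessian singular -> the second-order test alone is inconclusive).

Compute the Hessian H = grad^2 f:
  H = [[-2, 1], [1, 2]]
Verify stationarity: grad f(x*) = H x* + g = (0, 0).
Eigenvalues of H: -2.2361, 2.2361.
Eigenvalues have mixed signs, so H is indefinite -> x* is a saddle point.

saddle


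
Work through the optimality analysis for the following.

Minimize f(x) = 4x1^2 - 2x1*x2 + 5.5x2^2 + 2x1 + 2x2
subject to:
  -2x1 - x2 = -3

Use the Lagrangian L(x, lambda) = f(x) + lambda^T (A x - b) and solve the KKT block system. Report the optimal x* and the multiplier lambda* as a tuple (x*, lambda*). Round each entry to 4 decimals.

Form the Lagrangian:
  L(x, lambda) = (1/2) x^T Q x + c^T x + lambda^T (A x - b)
Stationarity (grad_x L = 0): Q x + c + A^T lambda = 0.
Primal feasibility: A x = b.

This gives the KKT block system:
  [ Q   A^T ] [ x     ]   [-c ]
  [ A    0  ] [ lambda ] = [ b ]

Solving the linear system:
  x*      = (1.2333, 0.5333)
  lambda* = (5.4)
  f(x*)   = 9.8667

x* = (1.2333, 0.5333), lambda* = (5.4)


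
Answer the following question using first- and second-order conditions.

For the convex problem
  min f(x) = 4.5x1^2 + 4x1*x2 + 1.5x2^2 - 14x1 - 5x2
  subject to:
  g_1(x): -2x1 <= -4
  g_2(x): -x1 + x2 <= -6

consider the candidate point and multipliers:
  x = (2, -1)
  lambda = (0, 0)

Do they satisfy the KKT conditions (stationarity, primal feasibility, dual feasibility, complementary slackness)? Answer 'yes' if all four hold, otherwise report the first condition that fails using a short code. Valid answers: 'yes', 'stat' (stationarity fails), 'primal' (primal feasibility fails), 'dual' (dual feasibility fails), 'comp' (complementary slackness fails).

Gradient of f: grad f(x) = Q x + c = (0, 0)
Constraint values g_i(x) = a_i^T x - b_i:
  g_1((2, -1)) = 0
  g_2((2, -1)) = 3
Stationarity residual: grad f(x) + sum_i lambda_i a_i = (0, 0)
  -> stationarity OK
Primal feasibility (all g_i <= 0): FAILS
Dual feasibility (all lambda_i >= 0): OK
Complementary slackness (lambda_i * g_i(x) = 0 for all i): OK

Verdict: the first failing condition is primal_feasibility -> primal.

primal


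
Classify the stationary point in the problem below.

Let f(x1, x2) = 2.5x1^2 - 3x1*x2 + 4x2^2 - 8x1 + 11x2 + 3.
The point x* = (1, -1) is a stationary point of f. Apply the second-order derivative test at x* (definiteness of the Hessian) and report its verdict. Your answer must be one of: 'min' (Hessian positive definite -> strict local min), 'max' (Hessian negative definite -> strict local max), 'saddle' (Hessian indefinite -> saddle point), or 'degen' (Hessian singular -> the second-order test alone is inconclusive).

Compute the Hessian H = grad^2 f:
  H = [[5, -3], [-3, 8]]
Verify stationarity: grad f(x*) = H x* + g = (0, 0).
Eigenvalues of H: 3.1459, 9.8541.
Both eigenvalues > 0, so H is positive definite -> x* is a strict local min.

min


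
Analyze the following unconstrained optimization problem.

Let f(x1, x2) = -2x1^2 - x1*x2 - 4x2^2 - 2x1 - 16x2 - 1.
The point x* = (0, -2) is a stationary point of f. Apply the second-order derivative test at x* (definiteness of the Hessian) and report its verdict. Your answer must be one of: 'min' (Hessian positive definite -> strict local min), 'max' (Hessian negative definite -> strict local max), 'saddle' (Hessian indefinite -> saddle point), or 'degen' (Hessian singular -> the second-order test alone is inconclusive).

Compute the Hessian H = grad^2 f:
  H = [[-4, -1], [-1, -8]]
Verify stationarity: grad f(x*) = H x* + g = (0, 0).
Eigenvalues of H: -8.2361, -3.7639.
Both eigenvalues < 0, so H is negative definite -> x* is a strict local max.

max


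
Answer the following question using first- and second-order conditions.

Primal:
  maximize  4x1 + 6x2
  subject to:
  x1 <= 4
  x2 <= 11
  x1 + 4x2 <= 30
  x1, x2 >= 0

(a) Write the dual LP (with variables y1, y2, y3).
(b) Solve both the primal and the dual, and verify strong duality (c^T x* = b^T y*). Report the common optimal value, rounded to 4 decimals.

The standard primal-dual pair for 'max c^T x s.t. A x <= b, x >= 0' is:
  Dual:  min b^T y  s.t.  A^T y >= c,  y >= 0.

So the dual LP is:
  minimize  4y1 + 11y2 + 30y3
  subject to:
    y1 + y3 >= 4
    y2 + 4y3 >= 6
    y1, y2, y3 >= 0

Solving the primal: x* = (4, 6.5).
  primal value c^T x* = 55.
Solving the dual: y* = (2.5, 0, 1.5).
  dual value b^T y* = 55.
Strong duality: c^T x* = b^T y*. Confirmed.

55


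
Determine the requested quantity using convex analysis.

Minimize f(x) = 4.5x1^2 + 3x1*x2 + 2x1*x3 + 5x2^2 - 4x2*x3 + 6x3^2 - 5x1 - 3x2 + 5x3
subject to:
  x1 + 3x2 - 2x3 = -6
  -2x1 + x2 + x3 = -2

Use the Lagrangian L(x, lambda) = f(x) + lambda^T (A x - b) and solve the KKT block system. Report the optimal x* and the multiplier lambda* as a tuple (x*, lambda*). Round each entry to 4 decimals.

Form the Lagrangian:
  L(x, lambda) = (1/2) x^T Q x + c^T x + lambda^T (A x - b)
Stationarity (grad_x L = 0): Q x + c + A^T lambda = 0.
Primal feasibility: A x = b.

This gives the KKT block system:
  [ Q   A^T ] [ x     ]   [-c ]
  [ A    0  ] [ lambda ] = [ b ]

Solving the linear system:
  x*      = (0.171, -1.8974, 0.2394)
  lambda* = (7.6446, -0.515)
  f(x*)   = 25.4358

x* = (0.171, -1.8974, 0.2394), lambda* = (7.6446, -0.515)


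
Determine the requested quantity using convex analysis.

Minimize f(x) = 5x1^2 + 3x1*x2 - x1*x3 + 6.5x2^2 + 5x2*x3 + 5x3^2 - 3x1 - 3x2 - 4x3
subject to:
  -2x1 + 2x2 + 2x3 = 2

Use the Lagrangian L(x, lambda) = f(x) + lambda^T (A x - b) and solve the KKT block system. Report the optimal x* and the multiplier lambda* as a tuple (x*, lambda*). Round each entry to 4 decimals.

Form the Lagrangian:
  L(x, lambda) = (1/2) x^T Q x + c^T x + lambda^T (A x - b)
Stationarity (grad_x L = 0): Q x + c + A^T lambda = 0.
Primal feasibility: A x = b.

This gives the KKT block system:
  [ Q   A^T ] [ x     ]   [-c ]
  [ A    0  ] [ lambda ] = [ b ]

Solving the linear system:
  x*      = (-0.0944, 0.3004, 0.6052)
  lambda* = (-1.824)
  f(x*)   = 0.3047

x* = (-0.0944, 0.3004, 0.6052), lambda* = (-1.824)


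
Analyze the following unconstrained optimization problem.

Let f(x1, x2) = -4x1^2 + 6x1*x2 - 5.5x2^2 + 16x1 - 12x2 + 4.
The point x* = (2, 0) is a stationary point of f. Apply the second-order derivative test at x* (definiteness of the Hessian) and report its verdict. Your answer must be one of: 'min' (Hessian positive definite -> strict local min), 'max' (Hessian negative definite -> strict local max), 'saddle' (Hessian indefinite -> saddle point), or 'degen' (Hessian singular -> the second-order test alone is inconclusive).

Compute the Hessian H = grad^2 f:
  H = [[-8, 6], [6, -11]]
Verify stationarity: grad f(x*) = H x* + g = (0, 0).
Eigenvalues of H: -15.6847, -3.3153.
Both eigenvalues < 0, so H is negative definite -> x* is a strict local max.

max


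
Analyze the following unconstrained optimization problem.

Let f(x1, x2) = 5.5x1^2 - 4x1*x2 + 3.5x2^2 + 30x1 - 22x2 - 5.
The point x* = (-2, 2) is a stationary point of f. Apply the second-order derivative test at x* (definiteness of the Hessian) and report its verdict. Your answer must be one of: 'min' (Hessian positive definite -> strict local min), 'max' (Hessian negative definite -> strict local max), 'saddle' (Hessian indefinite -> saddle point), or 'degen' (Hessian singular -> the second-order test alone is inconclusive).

Compute the Hessian H = grad^2 f:
  H = [[11, -4], [-4, 7]]
Verify stationarity: grad f(x*) = H x* + g = (0, 0).
Eigenvalues of H: 4.5279, 13.4721.
Both eigenvalues > 0, so H is positive definite -> x* is a strict local min.

min


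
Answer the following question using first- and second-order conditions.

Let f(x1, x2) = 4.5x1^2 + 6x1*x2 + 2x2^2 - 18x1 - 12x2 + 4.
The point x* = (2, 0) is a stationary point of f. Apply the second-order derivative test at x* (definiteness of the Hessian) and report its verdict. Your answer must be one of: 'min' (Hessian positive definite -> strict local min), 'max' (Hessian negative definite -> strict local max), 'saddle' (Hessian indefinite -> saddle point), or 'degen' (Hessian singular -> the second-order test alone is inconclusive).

Compute the Hessian H = grad^2 f:
  H = [[9, 6], [6, 4]]
Verify stationarity: grad f(x*) = H x* + g = (0, 0).
Eigenvalues of H: 0, 13.
H has a zero eigenvalue (singular; positive semidefinite but not definite), so H is neither positive definite, negative definite, nor indefinite. The second-order test alone is inconclusive -> degen.
(Indeed, f is constant along the null direction of H through x*, so x* is not a strict local extremum.)

degen


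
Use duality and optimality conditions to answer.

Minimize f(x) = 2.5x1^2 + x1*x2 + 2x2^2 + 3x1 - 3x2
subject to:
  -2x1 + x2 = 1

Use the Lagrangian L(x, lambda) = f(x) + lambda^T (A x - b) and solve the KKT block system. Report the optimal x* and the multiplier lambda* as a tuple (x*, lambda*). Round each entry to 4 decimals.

Form the Lagrangian:
  L(x, lambda) = (1/2) x^T Q x + c^T x + lambda^T (A x - b)
Stationarity (grad_x L = 0): Q x + c + A^T lambda = 0.
Primal feasibility: A x = b.

This gives the KKT block system:
  [ Q   A^T ] [ x     ]   [-c ]
  [ A    0  ] [ lambda ] = [ b ]

Solving the linear system:
  x*      = (-0.24, 0.52)
  lambda* = (1.16)
  f(x*)   = -1.72

x* = (-0.24, 0.52), lambda* = (1.16)


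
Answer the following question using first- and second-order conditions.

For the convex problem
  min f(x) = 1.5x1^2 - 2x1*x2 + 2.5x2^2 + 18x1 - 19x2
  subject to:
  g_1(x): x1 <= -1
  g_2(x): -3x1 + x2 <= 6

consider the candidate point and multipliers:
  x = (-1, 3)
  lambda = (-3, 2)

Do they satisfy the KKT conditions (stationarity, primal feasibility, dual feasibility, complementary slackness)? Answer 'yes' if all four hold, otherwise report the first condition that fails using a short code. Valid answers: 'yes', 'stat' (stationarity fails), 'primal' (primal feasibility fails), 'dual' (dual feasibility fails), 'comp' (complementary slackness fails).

Gradient of f: grad f(x) = Q x + c = (9, -2)
Constraint values g_i(x) = a_i^T x - b_i:
  g_1((-1, 3)) = 0
  g_2((-1, 3)) = 0
Stationarity residual: grad f(x) + sum_i lambda_i a_i = (0, 0)
  -> stationarity OK
Primal feasibility (all g_i <= 0): OK
Dual feasibility (all lambda_i >= 0): FAILS
Complementary slackness (lambda_i * g_i(x) = 0 for all i): OK

Verdict: the first failing condition is dual_feasibility -> dual.

dual


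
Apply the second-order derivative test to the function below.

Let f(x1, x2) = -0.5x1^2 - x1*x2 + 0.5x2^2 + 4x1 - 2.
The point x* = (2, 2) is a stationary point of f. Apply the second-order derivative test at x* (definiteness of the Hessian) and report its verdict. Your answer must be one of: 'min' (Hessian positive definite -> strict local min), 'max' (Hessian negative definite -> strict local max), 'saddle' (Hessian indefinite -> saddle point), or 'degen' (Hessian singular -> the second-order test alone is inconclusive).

Compute the Hessian H = grad^2 f:
  H = [[-1, -1], [-1, 1]]
Verify stationarity: grad f(x*) = H x* + g = (0, 0).
Eigenvalues of H: -1.4142, 1.4142.
Eigenvalues have mixed signs, so H is indefinite -> x* is a saddle point.

saddle


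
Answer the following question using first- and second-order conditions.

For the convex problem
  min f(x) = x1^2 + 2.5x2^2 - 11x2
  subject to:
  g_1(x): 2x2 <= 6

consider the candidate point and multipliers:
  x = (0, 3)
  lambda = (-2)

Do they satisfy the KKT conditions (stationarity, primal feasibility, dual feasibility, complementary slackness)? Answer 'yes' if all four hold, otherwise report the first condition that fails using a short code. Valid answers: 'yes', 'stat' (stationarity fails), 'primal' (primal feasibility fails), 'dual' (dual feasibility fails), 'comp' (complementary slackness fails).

Gradient of f: grad f(x) = Q x + c = (0, 4)
Constraint values g_i(x) = a_i^T x - b_i:
  g_1((0, 3)) = 0
Stationarity residual: grad f(x) + sum_i lambda_i a_i = (0, 0)
  -> stationarity OK
Primal feasibility (all g_i <= 0): OK
Dual feasibility (all lambda_i >= 0): FAILS
Complementary slackness (lambda_i * g_i(x) = 0 for all i): OK

Verdict: the first failing condition is dual_feasibility -> dual.

dual


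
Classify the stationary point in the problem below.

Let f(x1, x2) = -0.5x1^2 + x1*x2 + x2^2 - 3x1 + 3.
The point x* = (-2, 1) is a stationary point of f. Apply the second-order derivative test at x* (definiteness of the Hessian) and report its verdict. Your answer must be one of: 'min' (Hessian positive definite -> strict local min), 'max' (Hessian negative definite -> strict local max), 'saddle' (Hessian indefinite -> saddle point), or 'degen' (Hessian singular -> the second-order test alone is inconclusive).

Compute the Hessian H = grad^2 f:
  H = [[-1, 1], [1, 2]]
Verify stationarity: grad f(x*) = H x* + g = (0, 0).
Eigenvalues of H: -1.3028, 2.3028.
Eigenvalues have mixed signs, so H is indefinite -> x* is a saddle point.

saddle


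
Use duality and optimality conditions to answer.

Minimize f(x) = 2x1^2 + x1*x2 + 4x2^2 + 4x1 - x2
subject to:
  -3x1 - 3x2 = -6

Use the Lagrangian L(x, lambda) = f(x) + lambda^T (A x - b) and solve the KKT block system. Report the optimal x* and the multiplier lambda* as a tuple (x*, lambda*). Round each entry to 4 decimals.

Form the Lagrangian:
  L(x, lambda) = (1/2) x^T Q x + c^T x + lambda^T (A x - b)
Stationarity (grad_x L = 0): Q x + c + A^T lambda = 0.
Primal feasibility: A x = b.

This gives the KKT block system:
  [ Q   A^T ] [ x     ]   [-c ]
  [ A    0  ] [ lambda ] = [ b ]

Solving the linear system:
  x*      = (0.9, 1.1)
  lambda* = (2.9)
  f(x*)   = 9.95

x* = (0.9, 1.1), lambda* = (2.9)


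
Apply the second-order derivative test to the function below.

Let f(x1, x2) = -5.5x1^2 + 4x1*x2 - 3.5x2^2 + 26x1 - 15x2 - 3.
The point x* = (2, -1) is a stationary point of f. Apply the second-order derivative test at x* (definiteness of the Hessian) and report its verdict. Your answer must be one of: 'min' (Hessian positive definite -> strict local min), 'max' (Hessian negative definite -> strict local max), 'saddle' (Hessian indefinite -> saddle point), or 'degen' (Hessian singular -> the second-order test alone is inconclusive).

Compute the Hessian H = grad^2 f:
  H = [[-11, 4], [4, -7]]
Verify stationarity: grad f(x*) = H x* + g = (0, 0).
Eigenvalues of H: -13.4721, -4.5279.
Both eigenvalues < 0, so H is negative definite -> x* is a strict local max.

max


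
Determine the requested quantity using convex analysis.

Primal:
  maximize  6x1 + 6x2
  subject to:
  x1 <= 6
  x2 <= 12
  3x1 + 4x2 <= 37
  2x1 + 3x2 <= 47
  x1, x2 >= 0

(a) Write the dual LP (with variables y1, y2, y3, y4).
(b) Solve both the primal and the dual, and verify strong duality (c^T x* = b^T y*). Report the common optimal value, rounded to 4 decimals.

The standard primal-dual pair for 'max c^T x s.t. A x <= b, x >= 0' is:
  Dual:  min b^T y  s.t.  A^T y >= c,  y >= 0.

So the dual LP is:
  minimize  6y1 + 12y2 + 37y3 + 47y4
  subject to:
    y1 + 3y3 + 2y4 >= 6
    y2 + 4y3 + 3y4 >= 6
    y1, y2, y3, y4 >= 0

Solving the primal: x* = (6, 4.75).
  primal value c^T x* = 64.5.
Solving the dual: y* = (1.5, 0, 1.5, 0).
  dual value b^T y* = 64.5.
Strong duality: c^T x* = b^T y*. Confirmed.

64.5


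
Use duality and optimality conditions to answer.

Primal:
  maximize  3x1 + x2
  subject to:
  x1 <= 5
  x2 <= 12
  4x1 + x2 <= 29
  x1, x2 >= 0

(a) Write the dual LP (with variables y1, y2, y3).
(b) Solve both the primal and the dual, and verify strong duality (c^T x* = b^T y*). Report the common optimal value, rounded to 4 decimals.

The standard primal-dual pair for 'max c^T x s.t. A x <= b, x >= 0' is:
  Dual:  min b^T y  s.t.  A^T y >= c,  y >= 0.

So the dual LP is:
  minimize  5y1 + 12y2 + 29y3
  subject to:
    y1 + 4y3 >= 3
    y2 + y3 >= 1
    y1, y2, y3 >= 0

Solving the primal: x* = (4.25, 12).
  primal value c^T x* = 24.75.
Solving the dual: y* = (0, 0.25, 0.75).
  dual value b^T y* = 24.75.
Strong duality: c^T x* = b^T y*. Confirmed.

24.75


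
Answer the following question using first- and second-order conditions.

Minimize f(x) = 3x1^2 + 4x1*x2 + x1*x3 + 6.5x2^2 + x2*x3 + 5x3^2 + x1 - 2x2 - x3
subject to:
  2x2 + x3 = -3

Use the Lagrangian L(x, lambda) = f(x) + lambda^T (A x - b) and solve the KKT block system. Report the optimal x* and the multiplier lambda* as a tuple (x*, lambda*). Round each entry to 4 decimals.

Form the Lagrangian:
  L(x, lambda) = (1/2) x^T Q x + c^T x + lambda^T (A x - b)
Stationarity (grad_x L = 0): Q x + c + A^T lambda = 0.
Primal feasibility: A x = b.

This gives the KKT block system:
  [ Q   A^T ] [ x     ]   [-c ]
  [ A    0  ] [ lambda ] = [ b ]

Solving the linear system:
  x*      = (0.731, -1.1931, -0.6138)
  lambda* = (7.6)
  f(x*)   = 13.2655

x* = (0.731, -1.1931, -0.6138), lambda* = (7.6)


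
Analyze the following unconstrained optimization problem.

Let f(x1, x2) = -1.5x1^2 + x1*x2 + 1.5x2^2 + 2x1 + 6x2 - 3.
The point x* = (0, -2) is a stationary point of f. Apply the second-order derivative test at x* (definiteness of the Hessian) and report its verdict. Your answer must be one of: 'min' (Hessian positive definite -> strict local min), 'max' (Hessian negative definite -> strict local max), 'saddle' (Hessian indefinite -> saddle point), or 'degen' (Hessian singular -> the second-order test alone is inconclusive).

Compute the Hessian H = grad^2 f:
  H = [[-3, 1], [1, 3]]
Verify stationarity: grad f(x*) = H x* + g = (0, 0).
Eigenvalues of H: -3.1623, 3.1623.
Eigenvalues have mixed signs, so H is indefinite -> x* is a saddle point.

saddle


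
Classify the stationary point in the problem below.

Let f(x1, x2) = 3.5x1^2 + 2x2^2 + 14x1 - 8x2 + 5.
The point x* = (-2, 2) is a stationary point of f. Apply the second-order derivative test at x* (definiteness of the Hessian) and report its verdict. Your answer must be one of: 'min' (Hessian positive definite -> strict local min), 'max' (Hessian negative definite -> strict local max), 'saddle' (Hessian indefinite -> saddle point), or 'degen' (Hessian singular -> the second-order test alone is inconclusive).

Compute the Hessian H = grad^2 f:
  H = [[7, 0], [0, 4]]
Verify stationarity: grad f(x*) = H x* + g = (0, 0).
Eigenvalues of H: 4, 7.
Both eigenvalues > 0, so H is positive definite -> x* is a strict local min.

min


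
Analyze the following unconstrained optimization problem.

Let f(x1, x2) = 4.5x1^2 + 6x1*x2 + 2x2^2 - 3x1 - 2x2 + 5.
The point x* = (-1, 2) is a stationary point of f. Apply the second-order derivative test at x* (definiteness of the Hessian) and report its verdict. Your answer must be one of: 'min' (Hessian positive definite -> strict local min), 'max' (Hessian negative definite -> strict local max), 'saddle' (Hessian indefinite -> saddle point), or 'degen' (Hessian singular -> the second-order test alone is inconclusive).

Compute the Hessian H = grad^2 f:
  H = [[9, 6], [6, 4]]
Verify stationarity: grad f(x*) = H x* + g = (0, 0).
Eigenvalues of H: 0, 13.
H has a zero eigenvalue (singular; positive semidefinite but not definite), so H is neither positive definite, negative definite, nor indefinite. The second-order test alone is inconclusive -> degen.
(Indeed, f is constant along the null direction of H through x*, so x* is not a strict local extremum.)

degen


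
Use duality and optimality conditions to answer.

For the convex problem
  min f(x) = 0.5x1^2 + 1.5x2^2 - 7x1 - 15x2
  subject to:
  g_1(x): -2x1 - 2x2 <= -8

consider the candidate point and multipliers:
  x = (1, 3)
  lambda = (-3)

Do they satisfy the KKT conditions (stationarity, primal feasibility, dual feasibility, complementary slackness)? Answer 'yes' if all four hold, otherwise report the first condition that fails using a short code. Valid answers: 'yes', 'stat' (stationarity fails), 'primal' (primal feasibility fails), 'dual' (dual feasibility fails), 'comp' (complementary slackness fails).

Gradient of f: grad f(x) = Q x + c = (-6, -6)
Constraint values g_i(x) = a_i^T x - b_i:
  g_1((1, 3)) = 0
Stationarity residual: grad f(x) + sum_i lambda_i a_i = (0, 0)
  -> stationarity OK
Primal feasibility (all g_i <= 0): OK
Dual feasibility (all lambda_i >= 0): FAILS
Complementary slackness (lambda_i * g_i(x) = 0 for all i): OK

Verdict: the first failing condition is dual_feasibility -> dual.

dual


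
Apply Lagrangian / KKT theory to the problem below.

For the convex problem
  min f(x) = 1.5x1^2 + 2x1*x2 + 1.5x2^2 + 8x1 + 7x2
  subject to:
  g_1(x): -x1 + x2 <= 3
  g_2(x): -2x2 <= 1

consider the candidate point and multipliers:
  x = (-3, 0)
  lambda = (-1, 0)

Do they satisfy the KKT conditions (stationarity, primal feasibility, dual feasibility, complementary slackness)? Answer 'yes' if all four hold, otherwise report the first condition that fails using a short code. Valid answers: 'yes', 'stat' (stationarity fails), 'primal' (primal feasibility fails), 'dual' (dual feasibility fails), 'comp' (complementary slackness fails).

Gradient of f: grad f(x) = Q x + c = (-1, 1)
Constraint values g_i(x) = a_i^T x - b_i:
  g_1((-3, 0)) = 0
  g_2((-3, 0)) = -1
Stationarity residual: grad f(x) + sum_i lambda_i a_i = (0, 0)
  -> stationarity OK
Primal feasibility (all g_i <= 0): OK
Dual feasibility (all lambda_i >= 0): FAILS
Complementary slackness (lambda_i * g_i(x) = 0 for all i): OK

Verdict: the first failing condition is dual_feasibility -> dual.

dual


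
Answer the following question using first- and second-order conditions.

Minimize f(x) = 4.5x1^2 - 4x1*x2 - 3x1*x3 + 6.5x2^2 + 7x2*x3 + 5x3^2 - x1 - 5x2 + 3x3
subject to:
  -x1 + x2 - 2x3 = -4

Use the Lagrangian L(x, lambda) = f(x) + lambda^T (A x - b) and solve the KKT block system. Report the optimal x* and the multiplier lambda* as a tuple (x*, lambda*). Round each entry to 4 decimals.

Form the Lagrangian:
  L(x, lambda) = (1/2) x^T Q x + c^T x + lambda^T (A x - b)
Stationarity (grad_x L = 0): Q x + c + A^T lambda = 0.
Primal feasibility: A x = b.

This gives the KKT block system:
  [ Q   A^T ] [ x     ]   [-c ]
  [ A    0  ] [ lambda ] = [ b ]

Solving the linear system:
  x*      = (0.9304, -0.4356, 1.317)
  lambda* = (5.1649)
  f(x*)   = 12.9291

x* = (0.9304, -0.4356, 1.317), lambda* = (5.1649)
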